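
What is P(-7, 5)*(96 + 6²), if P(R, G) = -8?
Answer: -1056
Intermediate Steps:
P(-7, 5)*(96 + 6²) = -8*(96 + 6²) = -8*(96 + 36) = -8*132 = -1056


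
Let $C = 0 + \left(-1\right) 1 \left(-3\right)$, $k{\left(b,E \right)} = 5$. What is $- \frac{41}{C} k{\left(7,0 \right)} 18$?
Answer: $-1230$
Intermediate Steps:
$C = 3$ ($C = 0 - -3 = 0 + 3 = 3$)
$- \frac{41}{C} k{\left(7,0 \right)} 18 = - \frac{41}{3} \cdot 5 \cdot 18 = \left(-41\right) \frac{1}{3} \cdot 5 \cdot 18 = \left(- \frac{41}{3}\right) 5 \cdot 18 = \left(- \frac{205}{3}\right) 18 = -1230$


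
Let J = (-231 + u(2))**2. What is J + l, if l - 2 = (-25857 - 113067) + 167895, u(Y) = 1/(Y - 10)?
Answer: 5273073/64 ≈ 82392.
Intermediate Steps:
u(Y) = 1/(-10 + Y)
l = 28973 (l = 2 + ((-25857 - 113067) + 167895) = 2 + (-138924 + 167895) = 2 + 28971 = 28973)
J = 3418801/64 (J = (-231 + 1/(-10 + 2))**2 = (-231 + 1/(-8))**2 = (-231 - 1/8)**2 = (-1849/8)**2 = 3418801/64 ≈ 53419.)
J + l = 3418801/64 + 28973 = 5273073/64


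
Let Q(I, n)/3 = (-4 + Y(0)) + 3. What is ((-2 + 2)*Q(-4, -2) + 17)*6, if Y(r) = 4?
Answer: 102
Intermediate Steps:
Q(I, n) = 9 (Q(I, n) = 3*((-4 + 4) + 3) = 3*(0 + 3) = 3*3 = 9)
((-2 + 2)*Q(-4, -2) + 17)*6 = ((-2 + 2)*9 + 17)*6 = (0*9 + 17)*6 = (0 + 17)*6 = 17*6 = 102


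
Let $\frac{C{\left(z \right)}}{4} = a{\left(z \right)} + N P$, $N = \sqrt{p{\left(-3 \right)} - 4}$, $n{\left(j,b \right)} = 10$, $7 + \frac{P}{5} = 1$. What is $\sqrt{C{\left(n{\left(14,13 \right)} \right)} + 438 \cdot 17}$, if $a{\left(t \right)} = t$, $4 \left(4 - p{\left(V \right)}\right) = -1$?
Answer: $\sqrt{7426} \approx 86.174$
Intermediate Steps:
$p{\left(V \right)} = \frac{17}{4}$ ($p{\left(V \right)} = 4 - - \frac{1}{4} = 4 + \frac{1}{4} = \frac{17}{4}$)
$P = -30$ ($P = -35 + 5 \cdot 1 = -35 + 5 = -30$)
$N = \frac{1}{2}$ ($N = \sqrt{\frac{17}{4} - 4} = \sqrt{\frac{1}{4}} = \frac{1}{2} \approx 0.5$)
$C{\left(z \right)} = -60 + 4 z$ ($C{\left(z \right)} = 4 \left(z + \frac{1}{2} \left(-30\right)\right) = 4 \left(z - 15\right) = 4 \left(-15 + z\right) = -60 + 4 z$)
$\sqrt{C{\left(n{\left(14,13 \right)} \right)} + 438 \cdot 17} = \sqrt{\left(-60 + 4 \cdot 10\right) + 438 \cdot 17} = \sqrt{\left(-60 + 40\right) + 7446} = \sqrt{-20 + 7446} = \sqrt{7426}$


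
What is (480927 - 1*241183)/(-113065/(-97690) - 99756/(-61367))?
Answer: 287450285997824/3336724699 ≈ 86148.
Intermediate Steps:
(480927 - 1*241183)/(-113065/(-97690) - 99756/(-61367)) = (480927 - 241183)/(-113065*(-1/97690) - 99756*(-1/61367)) = 239744/(22613/19538 + 99756/61367) = 239744/(3336724699/1198988446) = 239744*(1198988446/3336724699) = 287450285997824/3336724699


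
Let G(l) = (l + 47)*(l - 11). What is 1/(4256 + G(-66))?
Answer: 1/5719 ≈ 0.00017486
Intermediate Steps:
G(l) = (-11 + l)*(47 + l) (G(l) = (47 + l)*(-11 + l) = (-11 + l)*(47 + l))
1/(4256 + G(-66)) = 1/(4256 + (-517 + (-66)² + 36*(-66))) = 1/(4256 + (-517 + 4356 - 2376)) = 1/(4256 + 1463) = 1/5719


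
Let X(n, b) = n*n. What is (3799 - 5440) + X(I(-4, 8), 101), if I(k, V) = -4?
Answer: -1625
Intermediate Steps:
X(n, b) = n**2
(3799 - 5440) + X(I(-4, 8), 101) = (3799 - 5440) + (-4)**2 = -1641 + 16 = -1625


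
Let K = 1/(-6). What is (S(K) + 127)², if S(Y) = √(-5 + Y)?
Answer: (762 + I*√186)²/36 ≈ 16124.0 + 577.35*I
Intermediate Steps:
K = -⅙ ≈ -0.16667
(S(K) + 127)² = (√(-5 - ⅙) + 127)² = (√(-31/6) + 127)² = (I*√186/6 + 127)² = (127 + I*√186/6)²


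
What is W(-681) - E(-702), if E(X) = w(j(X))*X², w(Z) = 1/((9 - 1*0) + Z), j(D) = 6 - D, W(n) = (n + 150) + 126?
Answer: -261063/239 ≈ -1092.3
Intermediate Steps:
W(n) = 276 + n (W(n) = (150 + n) + 126 = 276 + n)
w(Z) = 1/(9 + Z) (w(Z) = 1/((9 + 0) + Z) = 1/(9 + Z))
E(X) = X²/(15 - X) (E(X) = X²/(9 + (6 - X)) = X²/(15 - X))
W(-681) - E(-702) = (276 - 681) - (-1)*(-702)²/(-15 - 702) = -405 - (-1)*492804/(-717) = -405 - (-1)*492804*(-1)/717 = -405 - 1*164268/239 = -405 - 164268/239 = -261063/239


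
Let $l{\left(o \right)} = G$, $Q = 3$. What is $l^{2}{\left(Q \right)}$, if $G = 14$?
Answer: $196$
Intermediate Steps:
$l{\left(o \right)} = 14$
$l^{2}{\left(Q \right)} = 14^{2} = 196$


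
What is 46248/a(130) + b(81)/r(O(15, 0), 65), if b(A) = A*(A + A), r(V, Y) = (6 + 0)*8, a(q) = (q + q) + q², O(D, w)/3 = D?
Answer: 1579121/5720 ≈ 276.07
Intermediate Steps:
O(D, w) = 3*D
a(q) = q² + 2*q (a(q) = 2*q + q² = q² + 2*q)
r(V, Y) = 48 (r(V, Y) = 6*8 = 48)
b(A) = 2*A² (b(A) = A*(2*A) = 2*A²)
46248/a(130) + b(81)/r(O(15, 0), 65) = 46248/((130*(2 + 130))) + (2*81²)/48 = 46248/((130*132)) + (2*6561)*(1/48) = 46248/17160 + 13122*(1/48) = 46248*(1/17160) + 2187/8 = 1927/715 + 2187/8 = 1579121/5720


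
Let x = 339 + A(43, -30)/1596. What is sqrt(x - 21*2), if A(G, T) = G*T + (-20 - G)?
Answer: sqrt(20954549)/266 ≈ 17.209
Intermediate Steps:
A(G, T) = -20 - G + G*T
x = 179897/532 (x = 339 + (-20 - 1*43 + 43*(-30))/1596 = 339 + (-20 - 43 - 1290)*(1/1596) = 339 - 1353*1/1596 = 339 - 451/532 = 179897/532 ≈ 338.15)
sqrt(x - 21*2) = sqrt(179897/532 - 21*2) = sqrt(179897/532 - 42) = sqrt(157553/532) = sqrt(20954549)/266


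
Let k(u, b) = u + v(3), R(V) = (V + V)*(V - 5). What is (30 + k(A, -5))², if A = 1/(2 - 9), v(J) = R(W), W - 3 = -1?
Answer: 15625/49 ≈ 318.88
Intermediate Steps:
W = 2 (W = 3 - 1 = 2)
R(V) = 2*V*(-5 + V) (R(V) = (2*V)*(-5 + V) = 2*V*(-5 + V))
v(J) = -12 (v(J) = 2*2*(-5 + 2) = 2*2*(-3) = -12)
A = -⅐ (A = 1/(-7) = -⅐ ≈ -0.14286)
k(u, b) = -12 + u (k(u, b) = u - 12 = -12 + u)
(30 + k(A, -5))² = (30 + (-12 - ⅐))² = (30 - 85/7)² = (125/7)² = 15625/49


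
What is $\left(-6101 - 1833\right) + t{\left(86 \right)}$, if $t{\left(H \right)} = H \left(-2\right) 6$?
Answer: $-8966$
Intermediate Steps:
$t{\left(H \right)} = - 12 H$ ($t{\left(H \right)} = - 2 H 6 = - 12 H$)
$\left(-6101 - 1833\right) + t{\left(86 \right)} = \left(-6101 - 1833\right) - 1032 = -7934 - 1032 = -8966$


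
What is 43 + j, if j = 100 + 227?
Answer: 370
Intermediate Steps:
j = 327
43 + j = 43 + 327 = 370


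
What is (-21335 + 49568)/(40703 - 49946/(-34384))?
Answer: 485381736/699790949 ≈ 0.69361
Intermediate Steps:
(-21335 + 49568)/(40703 - 49946/(-34384)) = 28233/(40703 - 49946*(-1/34384)) = 28233/(40703 + 24973/17192) = 28233/(699790949/17192) = 28233*(17192/699790949) = 485381736/699790949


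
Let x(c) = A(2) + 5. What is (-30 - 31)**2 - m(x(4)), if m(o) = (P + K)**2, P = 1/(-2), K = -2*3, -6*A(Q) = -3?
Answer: 14715/4 ≈ 3678.8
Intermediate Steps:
A(Q) = 1/2 (A(Q) = -1/6*(-3) = 1/2)
K = -6
P = -1/2 (P = 1*(-1/2) = -1/2 ≈ -0.50000)
x(c) = 11/2 (x(c) = 1/2 + 5 = 11/2)
m(o) = 169/4 (m(o) = (-1/2 - 6)**2 = (-13/2)**2 = 169/4)
(-30 - 31)**2 - m(x(4)) = (-30 - 31)**2 - 1*169/4 = (-61)**2 - 169/4 = 3721 - 169/4 = 14715/4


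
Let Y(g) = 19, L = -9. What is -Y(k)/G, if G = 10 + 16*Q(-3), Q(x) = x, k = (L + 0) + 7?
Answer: ½ ≈ 0.50000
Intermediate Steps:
k = -2 (k = (-9 + 0) + 7 = -9 + 7 = -2)
G = -38 (G = 10 + 16*(-3) = 10 - 48 = -38)
-Y(k)/G = -19/(-38) = -19*(-1)/38 = -1*(-½) = ½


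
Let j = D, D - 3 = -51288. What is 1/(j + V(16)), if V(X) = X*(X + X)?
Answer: -1/50773 ≈ -1.9695e-5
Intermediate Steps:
D = -51285 (D = 3 - 51288 = -51285)
j = -51285
V(X) = 2*X**2 (V(X) = X*(2*X) = 2*X**2)
1/(j + V(16)) = 1/(-51285 + 2*16**2) = 1/(-51285 + 2*256) = 1/(-51285 + 512) = 1/(-50773) = -1/50773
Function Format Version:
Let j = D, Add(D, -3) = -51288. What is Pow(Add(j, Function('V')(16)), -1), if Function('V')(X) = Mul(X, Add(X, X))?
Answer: Rational(-1, 50773) ≈ -1.9695e-5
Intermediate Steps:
D = -51285 (D = Add(3, -51288) = -51285)
j = -51285
Function('V')(X) = Mul(2, Pow(X, 2)) (Function('V')(X) = Mul(X, Mul(2, X)) = Mul(2, Pow(X, 2)))
Pow(Add(j, Function('V')(16)), -1) = Pow(Add(-51285, Mul(2, Pow(16, 2))), -1) = Pow(Add(-51285, Mul(2, 256)), -1) = Pow(Add(-51285, 512), -1) = Pow(-50773, -1) = Rational(-1, 50773)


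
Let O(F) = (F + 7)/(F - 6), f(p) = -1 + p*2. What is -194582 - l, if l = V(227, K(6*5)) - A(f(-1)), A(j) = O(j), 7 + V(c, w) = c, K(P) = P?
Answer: -1753222/9 ≈ -1.9480e+5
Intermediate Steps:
V(c, w) = -7 + c
f(p) = -1 + 2*p
O(F) = (7 + F)/(-6 + F)
A(j) = (7 + j)/(-6 + j)
l = 1984/9 (l = (-7 + 227) - (7 + (-1 + 2*(-1)))/(-6 + (-1 + 2*(-1))) = 220 - (7 + (-1 - 2))/(-6 + (-1 - 2)) = 220 - (7 - 3)/(-6 - 3) = 220 - 4/(-9) = 220 - (-1)*4/9 = 220 - 1*(-4/9) = 220 + 4/9 = 1984/9 ≈ 220.44)
-194582 - l = -194582 - 1*1984/9 = -194582 - 1984/9 = -1753222/9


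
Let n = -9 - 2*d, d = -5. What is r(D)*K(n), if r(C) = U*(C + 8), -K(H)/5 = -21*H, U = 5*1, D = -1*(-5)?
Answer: 6825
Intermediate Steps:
D = 5
U = 5
n = 1 (n = -9 - 2*(-5) = -9 - 1*(-10) = -9 + 10 = 1)
K(H) = 105*H (K(H) = -(-105)*H = 105*H)
r(C) = 40 + 5*C (r(C) = 5*(C + 8) = 5*(8 + C) = 40 + 5*C)
r(D)*K(n) = (40 + 5*5)*(105*1) = (40 + 25)*105 = 65*105 = 6825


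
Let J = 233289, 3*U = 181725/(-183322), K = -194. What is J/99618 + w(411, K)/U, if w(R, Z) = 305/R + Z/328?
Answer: 31962605624888/16947501042975 ≈ 1.8860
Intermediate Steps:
w(R, Z) = 305/R + Z/328 (w(R, Z) = 305/R + Z*(1/328) = 305/R + Z/328)
U = -60575/183322 (U = (181725/(-183322))/3 = (181725*(-1/183322))/3 = (1/3)*(-181725/183322) = -60575/183322 ≈ -0.33043)
J/99618 + w(411, K)/U = 233289/99618 + (305/411 + (1/328)*(-194))/(-60575/183322) = 233289*(1/99618) + (305*(1/411) - 97/164)*(-183322/60575) = 77763/33206 + (305/411 - 97/164)*(-183322/60575) = 77763/33206 + (10153/67404)*(-183322/60575) = 77763/33206 - 930634133/2041498650 = 31962605624888/16947501042975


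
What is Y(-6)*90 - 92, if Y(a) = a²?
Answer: 3148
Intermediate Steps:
Y(-6)*90 - 92 = (-6)²*90 - 92 = 36*90 - 92 = 3240 - 92 = 3148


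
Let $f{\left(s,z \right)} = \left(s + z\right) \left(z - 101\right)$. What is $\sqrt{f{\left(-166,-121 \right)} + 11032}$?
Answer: $\sqrt{74746} \approx 273.4$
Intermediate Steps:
$f{\left(s,z \right)} = \left(-101 + z\right) \left(s + z\right)$ ($f{\left(s,z \right)} = \left(s + z\right) \left(-101 + z\right) = \left(-101 + z\right) \left(s + z\right)$)
$\sqrt{f{\left(-166,-121 \right)} + 11032} = \sqrt{\left(\left(-121\right)^{2} - -16766 - -12221 - -20086\right) + 11032} = \sqrt{\left(14641 + 16766 + 12221 + 20086\right) + 11032} = \sqrt{63714 + 11032} = \sqrt{74746}$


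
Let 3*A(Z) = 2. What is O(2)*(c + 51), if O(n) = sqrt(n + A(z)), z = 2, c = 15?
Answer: 44*sqrt(6) ≈ 107.78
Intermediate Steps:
A(Z) = 2/3 (A(Z) = (1/3)*2 = 2/3)
O(n) = sqrt(2/3 + n) (O(n) = sqrt(n + 2/3) = sqrt(2/3 + n))
O(2)*(c + 51) = (sqrt(6 + 9*2)/3)*(15 + 51) = (sqrt(6 + 18)/3)*66 = (sqrt(24)/3)*66 = ((2*sqrt(6))/3)*66 = (2*sqrt(6)/3)*66 = 44*sqrt(6)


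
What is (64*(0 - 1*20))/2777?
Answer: -1280/2777 ≈ -0.46093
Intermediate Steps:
(64*(0 - 1*20))/2777 = (64*(0 - 20))*(1/2777) = (64*(-20))*(1/2777) = -1280*1/2777 = -1280/2777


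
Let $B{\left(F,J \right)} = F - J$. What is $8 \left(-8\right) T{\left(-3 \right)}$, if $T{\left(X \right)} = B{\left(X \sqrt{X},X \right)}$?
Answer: $-192 + 192 i \sqrt{3} \approx -192.0 + 332.55 i$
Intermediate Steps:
$T{\left(X \right)} = X^{\frac{3}{2}} - X$ ($T{\left(X \right)} = X \sqrt{X} - X = X^{\frac{3}{2}} - X$)
$8 \left(-8\right) T{\left(-3 \right)} = 8 \left(-8\right) \left(\left(-3\right)^{\frac{3}{2}} - -3\right) = - 64 \left(- 3 i \sqrt{3} + 3\right) = - 64 \left(3 - 3 i \sqrt{3}\right) = -192 + 192 i \sqrt{3}$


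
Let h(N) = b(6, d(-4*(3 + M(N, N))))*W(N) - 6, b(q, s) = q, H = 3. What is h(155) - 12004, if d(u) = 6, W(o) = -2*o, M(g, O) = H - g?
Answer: -13870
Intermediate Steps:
M(g, O) = 3 - g
h(N) = -6 - 12*N (h(N) = 6*(-2*N) - 6 = -12*N - 6 = -6 - 12*N)
h(155) - 12004 = (-6 - 12*155) - 12004 = (-6 - 1860) - 12004 = -1866 - 12004 = -13870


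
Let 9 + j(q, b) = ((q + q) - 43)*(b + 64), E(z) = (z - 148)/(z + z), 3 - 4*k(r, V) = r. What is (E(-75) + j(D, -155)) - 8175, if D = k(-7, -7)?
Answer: -708677/150 ≈ -4724.5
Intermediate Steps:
k(r, V) = ¾ - r/4
D = 5/2 (D = ¾ - ¼*(-7) = ¾ + 7/4 = 5/2 ≈ 2.5000)
E(z) = (-148 + z)/(2*z) (E(z) = (-148 + z)/((2*z)) = (-148 + z)*(1/(2*z)) = (-148 + z)/(2*z))
j(q, b) = -9 + (-43 + 2*q)*(64 + b) (j(q, b) = -9 + ((q + q) - 43)*(b + 64) = -9 + (2*q - 43)*(64 + b) = -9 + (-43 + 2*q)*(64 + b))
(E(-75) + j(D, -155)) - 8175 = ((½)*(-148 - 75)/(-75) + (-2761 - 43*(-155) + 128*(5/2) + 2*(-155)*(5/2))) - 8175 = ((½)*(-1/75)*(-223) + (-2761 + 6665 + 320 - 775)) - 8175 = (223/150 + 3449) - 8175 = 517573/150 - 8175 = -708677/150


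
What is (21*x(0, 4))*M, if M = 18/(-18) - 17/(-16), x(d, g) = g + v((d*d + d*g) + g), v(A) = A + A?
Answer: 63/4 ≈ 15.750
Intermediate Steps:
v(A) = 2*A
x(d, g) = 2*d**2 + 3*g + 2*d*g (x(d, g) = g + 2*((d*d + d*g) + g) = g + 2*((d**2 + d*g) + g) = g + 2*(g + d**2 + d*g) = g + (2*g + 2*d**2 + 2*d*g) = 2*d**2 + 3*g + 2*d*g)
M = 1/16 (M = 18*(-1/18) - 17*(-1/16) = -1 + 17/16 = 1/16 ≈ 0.062500)
(21*x(0, 4))*M = (21*(2*0**2 + 3*4 + 2*0*4))*(1/16) = (21*(2*0 + 12 + 0))*(1/16) = (21*(0 + 12 + 0))*(1/16) = (21*12)*(1/16) = 252*(1/16) = 63/4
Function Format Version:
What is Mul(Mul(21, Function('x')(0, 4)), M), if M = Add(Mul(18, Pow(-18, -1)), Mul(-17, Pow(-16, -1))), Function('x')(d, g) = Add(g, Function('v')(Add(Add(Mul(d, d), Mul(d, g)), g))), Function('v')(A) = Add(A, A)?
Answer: Rational(63, 4) ≈ 15.750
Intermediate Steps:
Function('v')(A) = Mul(2, A)
Function('x')(d, g) = Add(Mul(2, Pow(d, 2)), Mul(3, g), Mul(2, d, g)) (Function('x')(d, g) = Add(g, Mul(2, Add(Add(Mul(d, d), Mul(d, g)), g))) = Add(g, Mul(2, Add(Add(Pow(d, 2), Mul(d, g)), g))) = Add(g, Mul(2, Add(g, Pow(d, 2), Mul(d, g)))) = Add(g, Add(Mul(2, g), Mul(2, Pow(d, 2)), Mul(2, d, g))) = Add(Mul(2, Pow(d, 2)), Mul(3, g), Mul(2, d, g)))
M = Rational(1, 16) (M = Add(Mul(18, Rational(-1, 18)), Mul(-17, Rational(-1, 16))) = Add(-1, Rational(17, 16)) = Rational(1, 16) ≈ 0.062500)
Mul(Mul(21, Function('x')(0, 4)), M) = Mul(Mul(21, Add(Mul(2, Pow(0, 2)), Mul(3, 4), Mul(2, 0, 4))), Rational(1, 16)) = Mul(Mul(21, Add(Mul(2, 0), 12, 0)), Rational(1, 16)) = Mul(Mul(21, Add(0, 12, 0)), Rational(1, 16)) = Mul(Mul(21, 12), Rational(1, 16)) = Mul(252, Rational(1, 16)) = Rational(63, 4)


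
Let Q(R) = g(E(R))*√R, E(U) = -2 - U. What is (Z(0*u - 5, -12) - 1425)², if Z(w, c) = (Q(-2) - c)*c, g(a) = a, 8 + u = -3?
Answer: 0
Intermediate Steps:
u = -11 (u = -8 - 3 = -11)
Q(R) = √R*(-2 - R) (Q(R) = (-2 - R)*√R = √R*(-2 - R))
Z(w, c) = -c² (Z(w, c) = (√(-2)*(-2 - 1*(-2)) - c)*c = ((I*√2)*(-2 + 2) - c)*c = ((I*√2)*0 - c)*c = (0 - c)*c = (-c)*c = -c²)
(Z(0*u - 5, -12) - 1425)² = (-1*(-12)² - 1425)² = (-1*144 - 1425)² = (-144 - 1425)² = (-1569)² = 2461761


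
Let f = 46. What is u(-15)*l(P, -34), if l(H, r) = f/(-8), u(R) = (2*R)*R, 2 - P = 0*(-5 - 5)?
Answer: -5175/2 ≈ -2587.5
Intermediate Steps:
P = 2 (P = 2 - 0*(-5 - 5) = 2 - 0*(-10) = 2 - 1*0 = 2 + 0 = 2)
u(R) = 2*R²
l(H, r) = -23/4 (l(H, r) = 46/(-8) = 46*(-⅛) = -23/4)
u(-15)*l(P, -34) = (2*(-15)²)*(-23/4) = (2*225)*(-23/4) = 450*(-23/4) = -5175/2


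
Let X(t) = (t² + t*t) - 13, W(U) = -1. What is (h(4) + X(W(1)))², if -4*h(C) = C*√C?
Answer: 169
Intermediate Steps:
X(t) = -13 + 2*t² (X(t) = (t² + t²) - 13 = 2*t² - 13 = -13 + 2*t²)
h(C) = -C^(3/2)/4 (h(C) = -C*√C/4 = -C^(3/2)/4)
(h(4) + X(W(1)))² = (-4^(3/2)/4 + (-13 + 2*(-1)²))² = (-¼*8 + (-13 + 2*1))² = (-2 + (-13 + 2))² = (-2 - 11)² = (-13)² = 169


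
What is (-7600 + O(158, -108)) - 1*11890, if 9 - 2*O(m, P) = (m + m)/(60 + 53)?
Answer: -4404039/226 ≈ -19487.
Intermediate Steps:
O(m, P) = 9/2 - m/113 (O(m, P) = 9/2 - (m + m)/(2*(60 + 53)) = 9/2 - 2*m/(2*113) = 9/2 - m/113)
(-7600 + O(158, -108)) - 1*11890 = (-7600 + (9/2 - 1/113*158)) - 1*11890 = (-7600 + (9/2 - 158/113)) - 11890 = (-7600 + 701/226) - 11890 = -1716899/226 - 11890 = -4404039/226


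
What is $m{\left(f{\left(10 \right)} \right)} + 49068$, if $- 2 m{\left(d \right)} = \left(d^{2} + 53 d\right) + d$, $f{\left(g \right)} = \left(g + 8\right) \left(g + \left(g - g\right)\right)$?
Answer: $28008$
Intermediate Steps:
$f{\left(g \right)} = g \left(8 + g\right)$ ($f{\left(g \right)} = \left(8 + g\right) \left(g + 0\right) = \left(8 + g\right) g = g \left(8 + g\right)$)
$m{\left(d \right)} = - 27 d - \frac{d^{2}}{2}$ ($m{\left(d \right)} = - \frac{\left(d^{2} + 53 d\right) + d}{2} = - \frac{d^{2} + 54 d}{2} = - 27 d - \frac{d^{2}}{2}$)
$m{\left(f{\left(10 \right)} \right)} + 49068 = - \frac{10 \left(8 + 10\right) \left(54 + 10 \left(8 + 10\right)\right)}{2} + 49068 = - \frac{10 \cdot 18 \left(54 + 10 \cdot 18\right)}{2} + 49068 = \left(- \frac{1}{2}\right) 180 \left(54 + 180\right) + 49068 = \left(- \frac{1}{2}\right) 180 \cdot 234 + 49068 = -21060 + 49068 = 28008$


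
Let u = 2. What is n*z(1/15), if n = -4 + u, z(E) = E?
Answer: -2/15 ≈ -0.13333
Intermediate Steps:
n = -2 (n = -4 + 2 = -2)
n*z(1/15) = -2/15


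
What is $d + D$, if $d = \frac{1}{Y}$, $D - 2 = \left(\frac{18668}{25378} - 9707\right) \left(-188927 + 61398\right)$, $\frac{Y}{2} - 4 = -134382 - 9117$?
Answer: $\frac{4507702379385382721}{3641616110} \approx 1.2378 \cdot 10^{9}$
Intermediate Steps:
$Y = -286990$ ($Y = 8 + 2 \left(-134382 - 9117\right) = 8 + 2 \left(-143499\right) = 8 - 286998 = -286990$)
$D = \frac{15706827343759}{12689}$ ($D = 2 + \left(\frac{18668}{25378} - 9707\right) \left(-188927 + 61398\right) = 2 + \left(18668 \cdot \frac{1}{25378} - 9707\right) \left(-127529\right) = 2 + \left(\frac{9334}{12689} - 9707\right) \left(-127529\right) = 2 - - \frac{15706827318381}{12689} = 2 + \frac{15706827318381}{12689} = \frac{15706827343759}{12689} \approx 1.2378 \cdot 10^{9}$)
$d = - \frac{1}{286990}$ ($d = \frac{1}{-286990} = - \frac{1}{286990} \approx -3.4844 \cdot 10^{-6}$)
$d + D = - \frac{1}{286990} + \frac{15706827343759}{12689} = \frac{4507702379385382721}{3641616110}$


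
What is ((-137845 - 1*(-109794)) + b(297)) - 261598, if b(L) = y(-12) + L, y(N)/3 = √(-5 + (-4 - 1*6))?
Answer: -289352 + 3*I*√15 ≈ -2.8935e+5 + 11.619*I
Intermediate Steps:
y(N) = 3*I*√15 (y(N) = 3*√(-5 + (-4 - 1*6)) = 3*√(-5 + (-4 - 6)) = 3*√(-5 - 10) = 3*√(-15) = 3*(I*√15) = 3*I*√15)
b(L) = L + 3*I*√15 (b(L) = 3*I*√15 + L = L + 3*I*√15)
((-137845 - 1*(-109794)) + b(297)) - 261598 = ((-137845 - 1*(-109794)) + (297 + 3*I*√15)) - 261598 = ((-137845 + 109794) + (297 + 3*I*√15)) - 261598 = (-28051 + (297 + 3*I*√15)) - 261598 = (-27754 + 3*I*√15) - 261598 = -289352 + 3*I*√15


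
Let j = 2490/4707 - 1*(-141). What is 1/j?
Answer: 1569/222059 ≈ 0.0070657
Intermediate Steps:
j = 222059/1569 (j = 2490*(1/4707) + 141 = 830/1569 + 141 = 222059/1569 ≈ 141.53)
1/j = 1/(222059/1569) = 1569/222059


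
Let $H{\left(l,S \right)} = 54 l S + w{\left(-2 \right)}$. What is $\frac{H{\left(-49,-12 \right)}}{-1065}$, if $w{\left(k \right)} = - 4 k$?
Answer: $- \frac{6352}{213} \approx -29.822$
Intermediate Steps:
$H{\left(l,S \right)} = 8 + 54 S l$ ($H{\left(l,S \right)} = 54 l S - -8 = 54 S l + 8 = 8 + 54 S l$)
$\frac{H{\left(-49,-12 \right)}}{-1065} = \frac{8 + 54 \left(-12\right) \left(-49\right)}{-1065} = \left(8 + 31752\right) \left(- \frac{1}{1065}\right) = 31760 \left(- \frac{1}{1065}\right) = - \frac{6352}{213}$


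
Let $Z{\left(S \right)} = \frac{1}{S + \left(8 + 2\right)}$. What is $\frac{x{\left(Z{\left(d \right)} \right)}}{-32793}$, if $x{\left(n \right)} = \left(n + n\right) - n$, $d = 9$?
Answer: $- \frac{1}{623067} \approx -1.605 \cdot 10^{-6}$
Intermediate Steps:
$Z{\left(S \right)} = \frac{1}{10 + S}$ ($Z{\left(S \right)} = \frac{1}{S + 10} = \frac{1}{10 + S}$)
$x{\left(n \right)} = n$ ($x{\left(n \right)} = 2 n - n = n$)
$\frac{x{\left(Z{\left(d \right)} \right)}}{-32793} = \frac{1}{\left(10 + 9\right) \left(-32793\right)} = \frac{1}{19} \left(- \frac{1}{32793}\right) = - \frac{1}{623067}$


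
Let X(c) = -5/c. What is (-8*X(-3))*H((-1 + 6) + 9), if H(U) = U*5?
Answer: -2800/3 ≈ -933.33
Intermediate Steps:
H(U) = 5*U
(-8*X(-3))*H((-1 + 6) + 9) = (-(-40)/(-3))*(5*((-1 + 6) + 9)) = (-(-40)*(-1)/3)*(5*(5 + 9)) = (-8*5/3)*(5*14) = -40/3*70 = -2800/3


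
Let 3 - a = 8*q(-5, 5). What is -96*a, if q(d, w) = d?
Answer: -4128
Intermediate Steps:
a = 43 (a = 3 - 8*(-5) = 3 - 1*(-40) = 3 + 40 = 43)
-96*a = -96*43 = -4128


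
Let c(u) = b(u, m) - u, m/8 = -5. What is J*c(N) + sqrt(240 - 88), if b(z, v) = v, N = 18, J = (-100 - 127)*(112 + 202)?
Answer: 4134124 + 2*sqrt(38) ≈ 4.1341e+6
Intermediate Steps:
J = -71278 (J = -227*314 = -71278)
m = -40 (m = 8*(-5) = -40)
c(u) = -40 - u
J*c(N) + sqrt(240 - 88) = -71278*(-40 - 1*18) + sqrt(240 - 88) = -71278*(-40 - 18) + sqrt(152) = -71278*(-58) + 2*sqrt(38) = 4134124 + 2*sqrt(38)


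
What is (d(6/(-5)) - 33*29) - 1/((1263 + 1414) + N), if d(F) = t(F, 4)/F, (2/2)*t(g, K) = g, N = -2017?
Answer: -630961/660 ≈ -956.00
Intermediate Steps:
t(g, K) = g
d(F) = 1 (d(F) = F/F = 1)
(d(6/(-5)) - 33*29) - 1/((1263 + 1414) + N) = (1 - 33*29) - 1/((1263 + 1414) - 2017) = (1 - 957) - 1/(2677 - 2017) = -956 - 1/660 = -630961/660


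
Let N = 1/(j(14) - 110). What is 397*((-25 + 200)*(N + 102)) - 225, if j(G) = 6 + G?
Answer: 127538155/18 ≈ 7.0855e+6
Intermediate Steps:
N = -1/90 (N = 1/((6 + 14) - 110) = 1/(20 - 110) = 1/(-90) = -1/90 ≈ -0.011111)
397*((-25 + 200)*(N + 102)) - 225 = 397*((-25 + 200)*(-1/90 + 102)) - 225 = 397*(175*(9179/90)) - 225 = 397*(321265/18) - 225 = 127542205/18 - 225 = 127538155/18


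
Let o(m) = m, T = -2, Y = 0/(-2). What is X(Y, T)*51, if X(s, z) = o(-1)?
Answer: -51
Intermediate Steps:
Y = 0 (Y = 0*(-1/2) = 0)
X(s, z) = -1
X(Y, T)*51 = -1*51 = -51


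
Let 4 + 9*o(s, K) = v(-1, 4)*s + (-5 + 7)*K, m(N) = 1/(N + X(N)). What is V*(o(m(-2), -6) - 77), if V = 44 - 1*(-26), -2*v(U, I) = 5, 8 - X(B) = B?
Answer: -44135/8 ≈ -5516.9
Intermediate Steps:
X(B) = 8 - B
v(U, I) = -5/2 (v(U, I) = -1/2*5 = -5/2)
m(N) = 1/8 (m(N) = 1/(N + (8 - N)) = 1/8)
o(s, K) = -4/9 - 5*s/18 + 2*K/9 (o(s, K) = -4/9 + (-5*s/2 + (-5 + 7)*K)/9 = -4/9 + (-5*s/2 + 2*K)/9 = -4/9 + (2*K - 5*s/2)/9 = -4/9 + (-5*s/18 + 2*K/9) = -4/9 - 5*s/18 + 2*K/9)
V = 70 (V = 44 + 26 = 70)
V*(o(m(-2), -6) - 77) = 70*((-4/9 - 5/18*1/8 + (2/9)*(-6)) - 77) = 70*((-4/9 - 5/144 - 4/3) - 77) = 70*(-29/16 - 77) = 70*(-1261/16) = -44135/8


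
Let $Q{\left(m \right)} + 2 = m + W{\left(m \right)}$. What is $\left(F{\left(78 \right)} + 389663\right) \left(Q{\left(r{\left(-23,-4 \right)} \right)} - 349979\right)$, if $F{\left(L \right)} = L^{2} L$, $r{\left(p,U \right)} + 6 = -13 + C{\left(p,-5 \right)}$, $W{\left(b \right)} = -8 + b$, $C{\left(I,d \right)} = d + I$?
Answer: $-302546979845$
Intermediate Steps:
$C{\left(I,d \right)} = I + d$
$r{\left(p,U \right)} = -24 + p$ ($r{\left(p,U \right)} = -6 + \left(-13 + \left(p - 5\right)\right) = -6 + \left(-13 + \left(-5 + p\right)\right) = -6 + \left(-18 + p\right) = -24 + p$)
$F{\left(L \right)} = L^{3}$
$Q{\left(m \right)} = -10 + 2 m$ ($Q{\left(m \right)} = -2 + \left(m + \left(-8 + m\right)\right) = -2 + \left(-8 + 2 m\right) = -10 + 2 m$)
$\left(F{\left(78 \right)} + 389663\right) \left(Q{\left(r{\left(-23,-4 \right)} \right)} - 349979\right) = \left(78^{3} + 389663\right) \left(\left(-10 + 2 \left(-24 - 23\right)\right) - 349979\right) = \left(474552 + 389663\right) \left(\left(-10 + 2 \left(-47\right)\right) - 349979\right) = 864215 \left(\left(-10 - 94\right) - 349979\right) = 864215 \left(-104 - 349979\right) = 864215 \left(-350083\right) = -302546979845$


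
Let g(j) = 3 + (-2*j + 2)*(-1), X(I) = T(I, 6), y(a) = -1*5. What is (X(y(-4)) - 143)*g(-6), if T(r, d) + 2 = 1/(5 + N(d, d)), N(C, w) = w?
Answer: 1594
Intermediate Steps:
T(r, d) = -2 + 1/(5 + d)
y(a) = -5
X(I) = -21/11 (X(I) = (-9 - 2*6)/(5 + 6) = (-9 - 12)/11 = (1/11)*(-21) = -21/11)
g(j) = 1 + 2*j (g(j) = 3 + (2 - 2*j)*(-1) = 3 + (-2 + 2*j) = 1 + 2*j)
(X(y(-4)) - 143)*g(-6) = (-21/11 - 143)*(1 + 2*(-6)) = -1594*(1 - 12)/11 = -1594/11*(-11) = 1594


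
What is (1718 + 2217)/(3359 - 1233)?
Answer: 3935/2126 ≈ 1.8509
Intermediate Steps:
(1718 + 2217)/(3359 - 1233) = 3935/2126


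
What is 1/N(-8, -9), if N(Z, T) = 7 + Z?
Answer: -1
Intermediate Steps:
1/N(-8, -9) = 1/(7 - 8) = 1/(-1) = -1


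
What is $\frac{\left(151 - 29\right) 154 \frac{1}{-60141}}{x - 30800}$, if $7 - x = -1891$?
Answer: $\frac{9394}{869097591} \approx 1.0809 \cdot 10^{-5}$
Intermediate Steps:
$x = 1898$ ($x = 7 - -1891 = 7 + 1891 = 1898$)
$\frac{\left(151 - 29\right) 154 \frac{1}{-60141}}{x - 30800} = \frac{\left(151 - 29\right) 154 \frac{1}{-60141}}{1898 - 30800} = \frac{122 \cdot 154 \left(- \frac{1}{60141}\right)}{-28902} = 18788 \left(- \frac{1}{60141}\right) \left(- \frac{1}{28902}\right) = \left(- \frac{18788}{60141}\right) \left(- \frac{1}{28902}\right) = \frac{9394}{869097591}$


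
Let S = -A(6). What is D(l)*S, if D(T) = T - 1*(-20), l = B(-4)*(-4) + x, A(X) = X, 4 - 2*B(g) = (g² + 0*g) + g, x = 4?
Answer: -240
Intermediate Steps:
B(g) = 2 - g/2 - g²/2 (B(g) = 2 - ((g² + 0*g) + g)/2 = 2 - ((g² + 0) + g)/2 = 2 - (g² + g)/2 = 2 - (g + g²)/2 = 2 + (-g/2 - g²/2) = 2 - g/2 - g²/2)
l = 20 (l = (2 - ½*(-4) - ½*(-4)²)*(-4) + 4 = (2 + 2 - ½*16)*(-4) + 4 = (2 + 2 - 8)*(-4) + 4 = -4*(-4) + 4 = 16 + 4 = 20)
D(T) = 20 + T (D(T) = T + 20 = 20 + T)
S = -6 (S = -1*6 = -6)
D(l)*S = (20 + 20)*(-6) = 40*(-6) = -240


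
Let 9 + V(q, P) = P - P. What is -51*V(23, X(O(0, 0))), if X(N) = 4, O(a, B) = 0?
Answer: 459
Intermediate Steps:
V(q, P) = -9 (V(q, P) = -9 + (P - P) = -9 + 0 = -9)
-51*V(23, X(O(0, 0))) = -51*(-9) = 459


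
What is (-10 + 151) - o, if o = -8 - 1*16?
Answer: 165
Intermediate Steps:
o = -24 (o = -8 - 16 = -24)
(-10 + 151) - o = (-10 + 151) - 1*(-24) = 141 + 24 = 165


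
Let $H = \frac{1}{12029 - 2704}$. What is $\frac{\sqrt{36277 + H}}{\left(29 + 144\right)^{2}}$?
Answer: $\frac{\sqrt{126179568698}}{55817585} \approx 0.0063639$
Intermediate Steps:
$H = \frac{1}{9325} \approx 0.00010724$
$\frac{\sqrt{36277 + H}}{\left(29 + 144\right)^{2}} = \frac{\sqrt{36277 + \frac{1}{9325}}}{\left(29 + 144\right)^{2}} = \frac{\sqrt{\frac{338283026}{9325}}}{173^{2}} = \frac{\frac{1}{1865} \sqrt{126179568698}}{29929} = \frac{\sqrt{126179568698}}{1865} \cdot \frac{1}{29929} = \frac{\sqrt{126179568698}}{55817585}$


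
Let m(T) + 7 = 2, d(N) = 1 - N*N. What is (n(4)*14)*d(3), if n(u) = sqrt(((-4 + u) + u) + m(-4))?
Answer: -112*I ≈ -112.0*I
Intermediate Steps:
d(N) = 1 - N**2
m(T) = -5 (m(T) = -7 + 2 = -5)
n(u) = sqrt(-9 + 2*u) (n(u) = sqrt(((-4 + u) + u) - 5) = sqrt((-4 + 2*u) - 5) = sqrt(-9 + 2*u))
(n(4)*14)*d(3) = (sqrt(-9 + 2*4)*14)*(1 - 1*3**2) = (sqrt(-9 + 8)*14)*(1 - 1*9) = (sqrt(-1)*14)*(1 - 9) = (I*14)*(-8) = (14*I)*(-8) = -112*I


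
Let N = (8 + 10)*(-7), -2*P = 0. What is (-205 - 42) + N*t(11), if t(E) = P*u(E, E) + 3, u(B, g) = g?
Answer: -625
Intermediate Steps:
P = 0 (P = -½*0 = 0)
N = -126 (N = 18*(-7) = -126)
t(E) = 3 (t(E) = 0*E + 3 = 0 + 3 = 3)
(-205 - 42) + N*t(11) = (-205 - 42) - 126*3 = -247 - 378 = -625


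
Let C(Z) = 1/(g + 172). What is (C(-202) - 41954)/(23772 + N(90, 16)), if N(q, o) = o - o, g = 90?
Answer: -10991947/6228264 ≈ -1.7648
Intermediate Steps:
C(Z) = 1/262 (C(Z) = 1/(90 + 172) = 1/262)
N(q, o) = 0
(C(-202) - 41954)/(23772 + N(90, 16)) = (1/262 - 41954)/(23772 + 0) = -10991947/262/23772 = -10991947/262*1/23772 = -10991947/6228264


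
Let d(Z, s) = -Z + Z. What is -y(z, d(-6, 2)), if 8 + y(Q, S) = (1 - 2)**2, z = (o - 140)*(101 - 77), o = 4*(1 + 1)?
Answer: 7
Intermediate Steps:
o = 8 (o = 4*2 = 8)
d(Z, s) = 0
z = -3168 (z = (8 - 140)*(101 - 77) = -132*24 = -3168)
y(Q, S) = -7 (y(Q, S) = -8 + (1 - 2)**2 = -8 + (-1)**2 = -8 + 1 = -7)
-y(z, d(-6, 2)) = -1*(-7) = 7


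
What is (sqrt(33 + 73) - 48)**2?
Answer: (48 - sqrt(106))**2 ≈ 1421.6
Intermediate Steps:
(sqrt(33 + 73) - 48)**2 = (sqrt(106) - 48)**2 = (-48 + sqrt(106))**2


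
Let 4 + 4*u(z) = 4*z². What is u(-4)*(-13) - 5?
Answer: -200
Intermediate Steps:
u(z) = -1 + z² (u(z) = -1 + (4*z²)/4 = -1 + z²)
u(-4)*(-13) - 5 = (-1 + (-4)²)*(-13) - 5 = (-1 + 16)*(-13) - 5 = 15*(-13) - 5 = -195 - 5 = -200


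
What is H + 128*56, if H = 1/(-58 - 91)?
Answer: 1068031/149 ≈ 7168.0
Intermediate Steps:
H = -1/149 (H = 1/(-149) = -1/149 ≈ -0.0067114)
H + 128*56 = -1/149 + 128*56 = -1/149 + 7168 = 1068031/149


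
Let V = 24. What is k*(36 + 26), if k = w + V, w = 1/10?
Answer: 7471/5 ≈ 1494.2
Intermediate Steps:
w = 1/10 ≈ 0.10000
k = 241/10 (k = 1/10 + 24 = 241/10 ≈ 24.100)
k*(36 + 26) = 241*(36 + 26)/10 = (241/10)*62 = 7471/5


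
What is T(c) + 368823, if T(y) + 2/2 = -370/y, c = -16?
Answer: 2950761/8 ≈ 3.6885e+5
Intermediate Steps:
T(y) = -1 - 370/y
T(c) + 368823 = (-370 - 1*(-16))/(-16) + 368823 = -(-370 + 16)/16 + 368823 = -1/16*(-354) + 368823 = 177/8 + 368823 = 2950761/8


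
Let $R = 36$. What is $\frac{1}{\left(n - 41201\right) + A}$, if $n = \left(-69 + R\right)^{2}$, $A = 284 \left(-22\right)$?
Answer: $- \frac{1}{46360} \approx -2.157 \cdot 10^{-5}$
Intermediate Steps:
$A = -6248$
$n = 1089$ ($n = \left(-69 + 36\right)^{2} = \left(-33\right)^{2} = 1089$)
$\frac{1}{\left(n - 41201\right) + A} = \frac{1}{\left(1089 - 41201\right) - 6248} = \frac{1}{-40112 - 6248} = \frac{1}{-46360} = - \frac{1}{46360}$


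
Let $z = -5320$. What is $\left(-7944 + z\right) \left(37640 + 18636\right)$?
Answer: $-746444864$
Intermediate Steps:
$\left(-7944 + z\right) \left(37640 + 18636\right) = \left(-7944 - 5320\right) \left(37640 + 18636\right) = \left(-13264\right) 56276 = -746444864$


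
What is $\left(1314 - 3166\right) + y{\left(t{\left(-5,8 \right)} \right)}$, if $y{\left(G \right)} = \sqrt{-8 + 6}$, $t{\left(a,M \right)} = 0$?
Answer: $-1852 + i \sqrt{2} \approx -1852.0 + 1.4142 i$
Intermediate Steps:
$y{\left(G \right)} = i \sqrt{2}$ ($y{\left(G \right)} = \sqrt{-2} = i \sqrt{2}$)
$\left(1314 - 3166\right) + y{\left(t{\left(-5,8 \right)} \right)} = \left(1314 - 3166\right) + i \sqrt{2} = -1852 + i \sqrt{2}$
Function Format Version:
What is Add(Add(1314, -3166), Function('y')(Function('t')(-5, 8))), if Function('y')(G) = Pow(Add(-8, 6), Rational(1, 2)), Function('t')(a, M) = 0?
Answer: Add(-1852, Mul(I, Pow(2, Rational(1, 2)))) ≈ Add(-1852.0, Mul(1.4142, I))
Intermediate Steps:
Function('y')(G) = Mul(I, Pow(2, Rational(1, 2))) (Function('y')(G) = Pow(-2, Rational(1, 2)) = Mul(I, Pow(2, Rational(1, 2))))
Add(Add(1314, -3166), Function('y')(Function('t')(-5, 8))) = Add(Add(1314, -3166), Mul(I, Pow(2, Rational(1, 2)))) = Add(-1852, Mul(I, Pow(2, Rational(1, 2))))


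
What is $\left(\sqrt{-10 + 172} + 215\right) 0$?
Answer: $0$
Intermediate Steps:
$\left(\sqrt{-10 + 172} + 215\right) 0 = \left(\sqrt{162} + 215\right) 0 = \left(9 \sqrt{2} + 215\right) 0 = \left(215 + 9 \sqrt{2}\right) 0 = 0$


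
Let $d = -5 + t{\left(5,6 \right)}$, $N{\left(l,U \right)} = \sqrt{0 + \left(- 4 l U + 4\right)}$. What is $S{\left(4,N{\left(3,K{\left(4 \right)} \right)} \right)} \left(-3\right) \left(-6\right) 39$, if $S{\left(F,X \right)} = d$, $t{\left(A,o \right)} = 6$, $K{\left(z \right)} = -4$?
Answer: $702$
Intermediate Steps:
$N{\left(l,U \right)} = \sqrt{4 - 4 U l}$ ($N{\left(l,U \right)} = \sqrt{0 - \left(-4 + 4 U l\right)} = \sqrt{4 - 4 U l}$)
$d = 1$ ($d = -5 + 6 = 1$)
$S{\left(F,X \right)} = 1$
$S{\left(4,N{\left(3,K{\left(4 \right)} \right)} \right)} \left(-3\right) \left(-6\right) 39 = 1 \left(-3\right) \left(-6\right) 39 = \left(-3\right) \left(-6\right) 39 = 18 \cdot 39 = 702$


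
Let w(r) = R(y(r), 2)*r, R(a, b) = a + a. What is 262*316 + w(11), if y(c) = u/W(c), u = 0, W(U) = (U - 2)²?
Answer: 82792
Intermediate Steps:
W(U) = (-2 + U)²
y(c) = 0 (y(c) = 0/((-2 + c)²) = 0/(-2 + c)² = 0)
R(a, b) = 2*a
w(r) = 0 (w(r) = (2*0)*r = 0*r = 0)
262*316 + w(11) = 262*316 + 0 = 82792 + 0 = 82792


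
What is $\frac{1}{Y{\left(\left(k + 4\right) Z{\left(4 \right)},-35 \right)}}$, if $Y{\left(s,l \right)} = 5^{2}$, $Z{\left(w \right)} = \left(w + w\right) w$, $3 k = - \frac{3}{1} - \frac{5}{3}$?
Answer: $\frac{1}{25} \approx 0.04$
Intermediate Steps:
$k = - \frac{14}{9}$ ($k = \frac{- \frac{3}{1} - \frac{5}{3}}{3} = \frac{\left(-3\right) 1 - \frac{5}{3}}{3} = \frac{-3 - \frac{5}{3}}{3} = \frac{1}{3} \left(- \frac{14}{3}\right) = - \frac{14}{9} \approx -1.5556$)
$Z{\left(w \right)} = 2 w^{2}$ ($Z{\left(w \right)} = 2 w w = 2 w^{2}$)
$Y{\left(s,l \right)} = 25$
$\frac{1}{Y{\left(\left(k + 4\right) Z{\left(4 \right)},-35 \right)}} = \frac{1}{25}$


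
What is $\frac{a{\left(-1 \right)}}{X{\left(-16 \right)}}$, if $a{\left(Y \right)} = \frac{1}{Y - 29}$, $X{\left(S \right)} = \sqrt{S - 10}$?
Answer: $\frac{i \sqrt{26}}{780} \approx 0.0065372 i$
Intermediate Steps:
$X{\left(S \right)} = \sqrt{-10 + S}$
$a{\left(Y \right)} = \frac{1}{-29 + Y}$
$\frac{a{\left(-1 \right)}}{X{\left(-16 \right)}} = \frac{1}{\left(-29 - 1\right) \sqrt{-10 - 16}} = \frac{1}{\left(-30\right) \sqrt{-26}} = - \frac{1}{30 i \sqrt{26}} = - \frac{\left(- \frac{1}{26}\right) i \sqrt{26}}{30} = \frac{i \sqrt{26}}{780}$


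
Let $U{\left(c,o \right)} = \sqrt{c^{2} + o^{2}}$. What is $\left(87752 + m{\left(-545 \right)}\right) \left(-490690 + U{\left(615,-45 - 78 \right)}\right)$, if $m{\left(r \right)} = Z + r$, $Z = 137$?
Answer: $-42858827360 + 10743312 \sqrt{26} \approx -4.2804 \cdot 10^{10}$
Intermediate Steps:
$m{\left(r \right)} = 137 + r$
$\left(87752 + m{\left(-545 \right)}\right) \left(-490690 + U{\left(615,-45 - 78 \right)}\right) = \left(87752 + \left(137 - 545\right)\right) \left(-490690 + \sqrt{615^{2} + \left(-45 - 78\right)^{2}}\right) = \left(87752 - 408\right) \left(-490690 + \sqrt{378225 + \left(-123\right)^{2}}\right) = 87344 \left(-490690 + \sqrt{378225 + 15129}\right) = 87344 \left(-490690 + \sqrt{393354}\right) = 87344 \left(-490690 + 123 \sqrt{26}\right) = -42858827360 + 10743312 \sqrt{26}$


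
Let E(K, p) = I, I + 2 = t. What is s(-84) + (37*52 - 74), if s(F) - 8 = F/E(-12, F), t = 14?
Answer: 1851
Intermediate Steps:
I = 12 (I = -2 + 14 = 12)
E(K, p) = 12
s(F) = 8 + F/12
s(-84) + (37*52 - 74) = (8 + (1/12)*(-84)) + (37*52 - 74) = (8 - 7) + (1924 - 74) = 1 + 1850 = 1851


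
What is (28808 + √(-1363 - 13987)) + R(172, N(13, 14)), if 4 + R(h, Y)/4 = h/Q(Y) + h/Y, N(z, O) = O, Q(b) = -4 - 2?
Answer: 603256/21 + 5*I*√614 ≈ 28726.0 + 123.9*I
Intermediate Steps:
Q(b) = -6
R(h, Y) = -16 - 2*h/3 + 4*h/Y (R(h, Y) = -16 + 4*(h/(-6) + h/Y) = -16 + 4*(h*(-⅙) + h/Y) = -16 + 4*(-h/6 + h/Y) = -16 + (-2*h/3 + 4*h/Y) = -16 - 2*h/3 + 4*h/Y)
(28808 + √(-1363 - 13987)) + R(172, N(13, 14)) = (28808 + √(-1363 - 13987)) + (-16 - ⅔*172 + 4*172/14) = (28808 + √(-15350)) + (-16 - 344/3 + 4*172*(1/14)) = (28808 + 5*I*√614) + (-16 - 344/3 + 344/7) = (28808 + 5*I*√614) - 1712/21 = 603256/21 + 5*I*√614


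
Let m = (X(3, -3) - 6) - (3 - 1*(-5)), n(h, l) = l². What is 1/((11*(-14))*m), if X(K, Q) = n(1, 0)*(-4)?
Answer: 1/2156 ≈ 0.00046382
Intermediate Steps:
X(K, Q) = 0 (X(K, Q) = 0²*(-4) = 0*(-4) = 0)
m = -14 (m = (0 - 6) - (3 - 1*(-5)) = -6 - (3 + 5) = -6 - 1*8 = -6 - 8 = -14)
1/((11*(-14))*m) = 1/((11*(-14))*(-14)) = 1/(-154*(-14)) = 1/2156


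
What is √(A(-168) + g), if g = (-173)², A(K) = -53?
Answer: 2*√7469 ≈ 172.85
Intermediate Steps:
g = 29929
√(A(-168) + g) = √(-53 + 29929) = √29876 = 2*√7469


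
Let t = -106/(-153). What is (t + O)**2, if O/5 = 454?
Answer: 120697877056/23409 ≈ 5.1560e+6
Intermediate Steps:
O = 2270 (O = 5*454 = 2270)
t = 106/153 (t = -106*(-1/153) = 106/153 ≈ 0.69281)
(t + O)**2 = (106/153 + 2270)**2 = (347416/153)**2 = 120697877056/23409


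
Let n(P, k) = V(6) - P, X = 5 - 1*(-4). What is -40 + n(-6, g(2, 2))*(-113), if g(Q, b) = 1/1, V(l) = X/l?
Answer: -1775/2 ≈ -887.50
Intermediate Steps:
X = 9 (X = 5 + 4 = 9)
V(l) = 9/l
g(Q, b) = 1
n(P, k) = 3/2 - P (n(P, k) = 9/6 - P = 9*(⅙) - P = 3/2 - P)
-40 + n(-6, g(2, 2))*(-113) = -40 + (3/2 - 1*(-6))*(-113) = -40 + (3/2 + 6)*(-113) = -40 + (15/2)*(-113) = -40 - 1695/2 = -1775/2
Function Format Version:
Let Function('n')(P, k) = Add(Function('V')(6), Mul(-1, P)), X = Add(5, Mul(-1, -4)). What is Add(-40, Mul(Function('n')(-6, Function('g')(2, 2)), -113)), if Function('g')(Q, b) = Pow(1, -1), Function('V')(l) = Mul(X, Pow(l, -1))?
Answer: Rational(-1775, 2) ≈ -887.50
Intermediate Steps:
X = 9 (X = Add(5, 4) = 9)
Function('V')(l) = Mul(9, Pow(l, -1))
Function('g')(Q, b) = 1
Function('n')(P, k) = Add(Rational(3, 2), Mul(-1, P)) (Function('n')(P, k) = Add(Mul(9, Pow(6, -1)), Mul(-1, P)) = Add(Mul(9, Rational(1, 6)), Mul(-1, P)) = Add(Rational(3, 2), Mul(-1, P)))
Add(-40, Mul(Function('n')(-6, Function('g')(2, 2)), -113)) = Add(-40, Mul(Add(Rational(3, 2), Mul(-1, -6)), -113)) = Add(-40, Mul(Add(Rational(3, 2), 6), -113)) = Add(-40, Mul(Rational(15, 2), -113)) = Add(-40, Rational(-1695, 2)) = Rational(-1775, 2)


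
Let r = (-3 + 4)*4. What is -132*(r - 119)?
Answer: 15180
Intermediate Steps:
r = 4 (r = 1*4 = 4)
-132*(r - 119) = -132*(4 - 119) = -132*(-115) = 15180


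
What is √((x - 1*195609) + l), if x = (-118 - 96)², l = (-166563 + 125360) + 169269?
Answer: I*√21747 ≈ 147.47*I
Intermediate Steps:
l = 128066 (l = -41203 + 169269 = 128066)
x = 45796 (x = (-214)² = 45796)
√((x - 1*195609) + l) = √((45796 - 1*195609) + 128066) = √((45796 - 195609) + 128066) = √(-149813 + 128066) = √(-21747) = I*√21747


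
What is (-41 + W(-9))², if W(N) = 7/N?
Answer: 141376/81 ≈ 1745.4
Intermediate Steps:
(-41 + W(-9))² = (-41 + 7/(-9))² = (-41 + 7*(-⅑))² = (-41 - 7/9)² = (-376/9)² = 141376/81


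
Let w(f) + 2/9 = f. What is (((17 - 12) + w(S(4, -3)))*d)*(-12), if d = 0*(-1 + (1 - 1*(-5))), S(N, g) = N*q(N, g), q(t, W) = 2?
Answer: 0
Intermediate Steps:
S(N, g) = 2*N (S(N, g) = N*2 = 2*N)
w(f) = -2/9 + f
d = 0 (d = 0*(-1 + (1 + 5)) = 0*(-1 + 6) = 0*5 = 0)
(((17 - 12) + w(S(4, -3)))*d)*(-12) = (((17 - 12) + (-2/9 + 2*4))*0)*(-12) = ((5 + (-2/9 + 8))*0)*(-12) = ((5 + 70/9)*0)*(-12) = ((115/9)*0)*(-12) = 0*(-12) = 0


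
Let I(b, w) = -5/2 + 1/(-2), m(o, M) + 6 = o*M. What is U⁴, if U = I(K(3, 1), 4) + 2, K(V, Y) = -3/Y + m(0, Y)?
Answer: 1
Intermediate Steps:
m(o, M) = -6 + M*o (m(o, M) = -6 + o*M = -6 + M*o)
K(V, Y) = -6 - 3/Y (K(V, Y) = -3/Y + (-6 + Y*0) = -3/Y + (-6 + 0) = -3/Y - 6 = -6 - 3/Y)
I(b, w) = -3 (I(b, w) = -5*½ + 1*(-½) = -5/2 - ½ = -3)
U = -1 (U = -3 + 2 = -1)
U⁴ = (-1)⁴ = 1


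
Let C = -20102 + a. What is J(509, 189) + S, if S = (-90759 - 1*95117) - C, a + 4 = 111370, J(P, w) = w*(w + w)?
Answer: -205698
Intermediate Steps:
J(P, w) = 2*w² (J(P, w) = w*(2*w) = 2*w²)
a = 111366 (a = -4 + 111370 = 111366)
C = 91264 (C = -20102 + 111366 = 91264)
S = -277140 (S = (-90759 - 1*95117) - 1*91264 = (-90759 - 95117) - 91264 = -185876 - 91264 = -277140)
J(509, 189) + S = 2*189² - 277140 = 2*35721 - 277140 = 71442 - 277140 = -205698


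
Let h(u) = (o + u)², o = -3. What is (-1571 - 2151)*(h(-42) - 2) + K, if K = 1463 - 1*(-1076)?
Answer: -7527067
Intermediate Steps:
h(u) = (-3 + u)²
K = 2539 (K = 1463 + 1076 = 2539)
(-1571 - 2151)*(h(-42) - 2) + K = (-1571 - 2151)*((-3 - 42)² - 2) + 2539 = -3722*((-45)² - 2) + 2539 = -3722*(2025 - 2) + 2539 = -3722*2023 + 2539 = -7529606 + 2539 = -7527067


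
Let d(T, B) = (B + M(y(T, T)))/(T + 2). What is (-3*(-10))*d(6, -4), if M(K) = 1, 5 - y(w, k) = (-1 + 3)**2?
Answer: -45/4 ≈ -11.250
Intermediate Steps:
y(w, k) = 1 (y(w, k) = 5 - (-1 + 3)**2 = 5 - 1*2**2 = 5 - 1*4 = 5 - 4 = 1)
d(T, B) = (1 + B)/(2 + T) (d(T, B) = (B + 1)/(T + 2) = (1 + B)/(2 + T))
(-3*(-10))*d(6, -4) = (-3*(-10))*((1 - 4)/(2 + 6)) = 30*(-3/8) = -45/4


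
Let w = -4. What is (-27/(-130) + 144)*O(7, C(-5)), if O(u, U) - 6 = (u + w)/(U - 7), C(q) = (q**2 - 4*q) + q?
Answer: 1256049/1430 ≈ 878.36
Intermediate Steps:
C(q) = q**2 - 3*q
O(u, U) = 6 + (-4 + u)/(-7 + U) (O(u, U) = 6 + (u - 4)/(U - 7) = 6 + (-4 + u)/(-7 + U))
(-27/(-130) + 144)*O(7, C(-5)) = (-27/(-130) + 144)*((-46 + 7 + 6*(-5*(-3 - 5)))/(-7 - 5*(-3 - 5))) = (-27*(-1/130) + 144)*((-46 + 7 + 6*(-5*(-8)))/(-7 - 5*(-8))) = (27/130 + 144)*((-46 + 7 + 6*40)/(-7 + 40)) = 18747*((-46 + 7 + 240)/33)/130 = 18747*((1/33)*201)/130 = (18747/130)*(67/11) = 1256049/1430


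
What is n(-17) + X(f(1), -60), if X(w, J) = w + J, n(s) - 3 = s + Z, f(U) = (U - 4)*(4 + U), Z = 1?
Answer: -88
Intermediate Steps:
f(U) = (-4 + U)*(4 + U)
n(s) = 4 + s (n(s) = 3 + (s + 1) = 3 + (1 + s) = 4 + s)
X(w, J) = J + w
n(-17) + X(f(1), -60) = (4 - 17) + (-60 + (-16 + 1²)) = -13 + (-60 + (-16 + 1)) = -13 + (-60 - 15) = -13 - 75 = -88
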